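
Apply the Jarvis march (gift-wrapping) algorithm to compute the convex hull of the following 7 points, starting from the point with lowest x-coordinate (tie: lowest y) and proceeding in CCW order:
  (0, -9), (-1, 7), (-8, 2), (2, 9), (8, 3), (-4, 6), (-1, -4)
Hull (CCW) = [(-8, 2), (0, -9), (8, 3), (2, 9), (-4, 6)]

Jarvis march: at each step, from the current hull vertex p, select the next vertex q as the point such that every other point lies strictly to the left of (or on) the directed line p → q. (Equivalently: for every other point r, the cross product (q − p) × (r − p) ≥ 0.)
Starting point (lowest x, tie lowest y): (-8, 2). Wrap until returning to start. Resulting hull: (-8, 2), (0, -9), (8, 3), (2, 9), (-4, 6).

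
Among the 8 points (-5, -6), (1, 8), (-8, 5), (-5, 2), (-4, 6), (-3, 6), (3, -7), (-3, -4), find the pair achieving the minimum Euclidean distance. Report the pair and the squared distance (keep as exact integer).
Pair = ((-4, 6), (-3, 6)); squared distance = 1

Compute all C(8, 2) = 28 pairwise squared distances (x_i − x_j)² + (y_i − y_j)². The minimum is 1, attained by the pair ((-4, 6), (-3, 6)).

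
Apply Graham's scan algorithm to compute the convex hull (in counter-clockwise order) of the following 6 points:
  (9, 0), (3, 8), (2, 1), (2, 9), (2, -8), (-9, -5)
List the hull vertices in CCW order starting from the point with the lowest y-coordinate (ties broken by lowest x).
Hull (CCW) = [(2, -8), (9, 0), (3, 8), (2, 9), (-9, -5)]

Graham scan procedure:
  1. Find the pivot p₀ = point with lowest y (tie → lowest x): (2, -8).
  2. Sort the remaining points by polar angle around p₀.
  3. Walk through sorted points, maintaining a stack; pop the top while the last three entries make a non-left turn (cross product ≤ 0).
  4. Final stack is the convex hull in CCW order: (2, -8), (9, 0), (3, 8), (2, 9), (-9, -5).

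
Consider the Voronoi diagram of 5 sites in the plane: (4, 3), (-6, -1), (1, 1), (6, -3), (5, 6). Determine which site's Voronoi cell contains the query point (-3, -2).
Nearest site = (-6, -1)

The Voronoi cell of site s contains exactly those query points closer to s than to any other site. Compute squared distances from q = (-3, -2) to each site:
  (-6 − -3)² + (-1 − -2)² = 10
  (1 − -3)² + (1 − -2)² = 25
  (4 − -3)² + (3 − -2)² = 74
  (6 − -3)² + (-3 − -2)² = 82
  (5 − -3)² + (6 − -2)² = 128
Minimum is attained by (-6, -1), so q lies in its Voronoi cell.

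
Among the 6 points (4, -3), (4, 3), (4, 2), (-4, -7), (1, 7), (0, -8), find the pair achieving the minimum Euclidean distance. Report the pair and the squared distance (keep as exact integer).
Pair = ((4, 3), (4, 2)); squared distance = 1

Compute all C(6, 2) = 15 pairwise squared distances (x_i − x_j)² + (y_i − y_j)². The minimum is 1, attained by the pair ((4, 3), (4, 2)).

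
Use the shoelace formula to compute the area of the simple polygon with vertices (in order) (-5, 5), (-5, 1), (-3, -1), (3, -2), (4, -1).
Area = 57/2

Shoelace formula: Area = (1/2) |Σ_i (x_i · y_{i+1} − x_{i+1} · y_i)| (indices mod n). Compute each cross term:
  (-5)(1) − (-5)(5) = 20
  (-5)(-1) − (-3)(1) = 8
  (-3)(-2) − (3)(-1) = 9
  (3)(-1) − (4)(-2) = 5
  (4)(5) − (-5)(-1) = 15
Sum = 57, so (signed) Area = 57/2 = 57/2, |Area| = 57/2.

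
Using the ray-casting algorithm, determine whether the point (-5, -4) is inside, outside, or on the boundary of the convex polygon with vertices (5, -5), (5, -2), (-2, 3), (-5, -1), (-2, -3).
The point (-5, -4) lies strictly outside the polygon

Cast a horizontal ray to the right from the query point and count how many polygon edges it crosses (each edge strictly once or zero times, handled with the usual half-open convention). 
Parity of crossings → even ⇒ outside.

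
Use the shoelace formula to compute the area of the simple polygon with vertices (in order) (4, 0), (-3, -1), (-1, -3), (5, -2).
Area = 29/2

Shoelace formula: Area = (1/2) |Σ_i (x_i · y_{i+1} − x_{i+1} · y_i)| (indices mod n). Compute each cross term:
  (4)(-1) − (-3)(0) = -4
  (-3)(-3) − (-1)(-1) = 8
  (-1)(-2) − (5)(-3) = 17
  (5)(0) − (4)(-2) = 8
Sum = 29, so (signed) Area = 29/2 = 29/2, |Area| = 29/2.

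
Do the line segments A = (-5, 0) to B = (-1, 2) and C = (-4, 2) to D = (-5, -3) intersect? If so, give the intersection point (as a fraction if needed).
Yes; intersection at (-13/3, 1/3) (t = 1/6 on AB, s = 1/3 on CD)

Parametrize AB as A + t(B − A) = (-5 + 4 t, 0 + 2 t) and CD as C + s(D − C) = (-4 + -1 s, 2 + -5 s). Solve the linear system for (t, s). Determinant = 18 ≠ 0, so a unique intersection of the containing lines exists. Solution: t = 1/6, s = 1/3 — both in [0, 1], so the segments cross. Intersection point: (-13/3, 1/3).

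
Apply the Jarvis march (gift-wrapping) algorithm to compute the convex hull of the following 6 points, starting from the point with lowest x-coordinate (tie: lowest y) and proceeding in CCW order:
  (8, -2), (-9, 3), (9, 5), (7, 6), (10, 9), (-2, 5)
Hull (CCW) = [(-9, 3), (8, -2), (10, 9)]

Jarvis march: at each step, from the current hull vertex p, select the next vertex q as the point such that every other point lies strictly to the left of (or on) the directed line p → q. (Equivalently: for every other point r, the cross product (q − p) × (r − p) ≥ 0.)
Starting point (lowest x, tie lowest y): (-9, 3). Wrap until returning to start. Resulting hull: (-9, 3), (8, -2), (10, 9).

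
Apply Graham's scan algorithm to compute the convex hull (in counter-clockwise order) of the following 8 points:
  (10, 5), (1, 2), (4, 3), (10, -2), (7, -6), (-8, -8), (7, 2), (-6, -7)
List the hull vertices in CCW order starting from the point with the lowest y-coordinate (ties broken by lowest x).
Hull (CCW) = [(-8, -8), (7, -6), (10, -2), (10, 5), (1, 2)]

Graham scan procedure:
  1. Find the pivot p₀ = point with lowest y (tie → lowest x): (-8, -8).
  2. Sort the remaining points by polar angle around p₀.
  3. Walk through sorted points, maintaining a stack; pop the top while the last three entries make a non-left turn (cross product ≤ 0).
  4. Final stack is the convex hull in CCW order: (-8, -8), (7, -6), (10, -2), (10, 5), (1, 2).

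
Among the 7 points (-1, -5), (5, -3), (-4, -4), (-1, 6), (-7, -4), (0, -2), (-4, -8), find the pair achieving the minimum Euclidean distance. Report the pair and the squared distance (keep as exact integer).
Pair = ((-4, -4), (-7, -4)); squared distance = 9

Compute all C(7, 2) = 21 pairwise squared distances (x_i − x_j)² + (y_i − y_j)². The minimum is 9, attained by the pair ((-4, -4), (-7, -4)).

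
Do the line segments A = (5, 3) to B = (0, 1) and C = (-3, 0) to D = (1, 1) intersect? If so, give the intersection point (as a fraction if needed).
No (intersection of containing lines falls outside at least one segment)

Parametrize and solve: t = 4/3, s = 1/3. At least one of these is outside [0, 1], so the segments do not intersect.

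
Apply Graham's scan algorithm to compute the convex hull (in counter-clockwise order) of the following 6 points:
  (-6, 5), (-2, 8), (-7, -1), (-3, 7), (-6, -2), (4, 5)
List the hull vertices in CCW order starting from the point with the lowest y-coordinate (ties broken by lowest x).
Hull (CCW) = [(-6, -2), (4, 5), (-2, 8), (-6, 5), (-7, -1)]

Graham scan procedure:
  1. Find the pivot p₀ = point with lowest y (tie → lowest x): (-6, -2).
  2. Sort the remaining points by polar angle around p₀.
  3. Walk through sorted points, maintaining a stack; pop the top while the last three entries make a non-left turn (cross product ≤ 0).
  4. Final stack is the convex hull in CCW order: (-6, -2), (4, 5), (-2, 8), (-6, 5), (-7, -1).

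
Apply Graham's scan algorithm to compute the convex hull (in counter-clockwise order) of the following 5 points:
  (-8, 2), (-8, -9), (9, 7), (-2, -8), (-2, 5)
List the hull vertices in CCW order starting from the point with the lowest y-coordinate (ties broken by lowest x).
Hull (CCW) = [(-8, -9), (-2, -8), (9, 7), (-2, 5), (-8, 2)]

Graham scan procedure:
  1. Find the pivot p₀ = point with lowest y (tie → lowest x): (-8, -9).
  2. Sort the remaining points by polar angle around p₀.
  3. Walk through sorted points, maintaining a stack; pop the top while the last three entries make a non-left turn (cross product ≤ 0).
  4. Final stack is the convex hull in CCW order: (-8, -9), (-2, -8), (9, 7), (-2, 5), (-8, 2).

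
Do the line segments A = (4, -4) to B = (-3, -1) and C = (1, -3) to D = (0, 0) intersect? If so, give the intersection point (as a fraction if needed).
Yes; intersection at (8/9, -8/3) (t = 4/9 on AB, s = 1/9 on CD)

Parametrize AB as A + t(B − A) = (4 + -7 t, -4 + 3 t) and CD as C + s(D − C) = (1 + -1 s, -3 + 3 s). Solve the linear system for (t, s). Determinant = 18 ≠ 0, so a unique intersection of the containing lines exists. Solution: t = 4/9, s = 1/9 — both in [0, 1], so the segments cross. Intersection point: (8/9, -8/3).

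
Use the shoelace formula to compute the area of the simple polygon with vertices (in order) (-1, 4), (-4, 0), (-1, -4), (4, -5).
Area = 32

Shoelace formula: Area = (1/2) |Σ_i (x_i · y_{i+1} − x_{i+1} · y_i)| (indices mod n). Compute each cross term:
  (-1)(0) − (-4)(4) = 16
  (-4)(-4) − (-1)(0) = 16
  (-1)(-5) − (4)(-4) = 21
  (4)(4) − (-1)(-5) = 11
Sum = 64, so (signed) Area = 64/2 = 32, |Area| = 32.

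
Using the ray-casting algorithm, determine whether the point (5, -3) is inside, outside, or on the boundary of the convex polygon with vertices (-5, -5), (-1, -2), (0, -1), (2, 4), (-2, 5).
The point (5, -3) lies strictly outside the polygon

Cast a horizontal ray to the right from the query point and count how many polygon edges it crosses (each edge strictly once or zero times, handled with the usual half-open convention). 
Parity of crossings → even ⇒ outside.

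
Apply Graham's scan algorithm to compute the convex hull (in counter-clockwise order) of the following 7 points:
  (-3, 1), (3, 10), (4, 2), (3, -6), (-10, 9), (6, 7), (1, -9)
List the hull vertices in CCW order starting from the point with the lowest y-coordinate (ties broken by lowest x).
Hull (CCW) = [(1, -9), (3, -6), (6, 7), (3, 10), (-10, 9)]

Graham scan procedure:
  1. Find the pivot p₀ = point with lowest y (tie → lowest x): (1, -9).
  2. Sort the remaining points by polar angle around p₀.
  3. Walk through sorted points, maintaining a stack; pop the top while the last three entries make a non-left turn (cross product ≤ 0).
  4. Final stack is the convex hull in CCW order: (1, -9), (3, -6), (6, 7), (3, 10), (-10, 9).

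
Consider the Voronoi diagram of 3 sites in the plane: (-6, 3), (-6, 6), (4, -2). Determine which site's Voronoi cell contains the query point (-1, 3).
Nearest site = (-6, 3)

The Voronoi cell of site s contains exactly those query points closer to s than to any other site. Compute squared distances from q = (-1, 3) to each site:
  (-6 − -1)² + (3 − 3)² = 25
  (-6 − -1)² + (6 − 3)² = 34
  (4 − -1)² + (-2 − 3)² = 50
Minimum is attained by (-6, 3), so q lies in its Voronoi cell.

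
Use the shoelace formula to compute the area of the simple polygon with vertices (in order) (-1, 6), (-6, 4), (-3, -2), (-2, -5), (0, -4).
Area = 71/2

Shoelace formula: Area = (1/2) |Σ_i (x_i · y_{i+1} − x_{i+1} · y_i)| (indices mod n). Compute each cross term:
  (-1)(4) − (-6)(6) = 32
  (-6)(-2) − (-3)(4) = 24
  (-3)(-5) − (-2)(-2) = 11
  (-2)(-4) − (0)(-5) = 8
  (0)(6) − (-1)(-4) = -4
Sum = 71, so (signed) Area = 71/2 = 71/2, |Area| = 71/2.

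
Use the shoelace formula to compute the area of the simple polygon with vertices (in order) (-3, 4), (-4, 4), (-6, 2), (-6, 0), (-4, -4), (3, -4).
Area = 42

Shoelace formula: Area = (1/2) |Σ_i (x_i · y_{i+1} − x_{i+1} · y_i)| (indices mod n). Compute each cross term:
  (-3)(4) − (-4)(4) = 4
  (-4)(2) − (-6)(4) = 16
  (-6)(0) − (-6)(2) = 12
  (-6)(-4) − (-4)(0) = 24
  (-4)(-4) − (3)(-4) = 28
  (3)(4) − (-3)(-4) = 0
Sum = 84, so (signed) Area = 84/2 = 42, |Area| = 42.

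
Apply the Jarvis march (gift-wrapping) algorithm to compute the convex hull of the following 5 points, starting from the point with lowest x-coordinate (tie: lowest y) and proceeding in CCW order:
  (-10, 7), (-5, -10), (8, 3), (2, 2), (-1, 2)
Hull (CCW) = [(-10, 7), (-5, -10), (8, 3)]

Jarvis march: at each step, from the current hull vertex p, select the next vertex q as the point such that every other point lies strictly to the left of (or on) the directed line p → q. (Equivalently: for every other point r, the cross product (q − p) × (r − p) ≥ 0.)
Starting point (lowest x, tie lowest y): (-10, 7). Wrap until returning to start. Resulting hull: (-10, 7), (-5, -10), (8, 3).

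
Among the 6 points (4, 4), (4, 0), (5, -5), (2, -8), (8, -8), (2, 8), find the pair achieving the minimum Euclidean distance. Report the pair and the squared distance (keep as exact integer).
Pair = ((4, 4), (4, 0)); squared distance = 16

Compute all C(6, 2) = 15 pairwise squared distances (x_i − x_j)² + (y_i − y_j)². The minimum is 16, attained by the pair ((4, 4), (4, 0)).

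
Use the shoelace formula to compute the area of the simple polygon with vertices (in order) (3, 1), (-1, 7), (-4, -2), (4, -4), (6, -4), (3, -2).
Area = 93/2

Shoelace formula: Area = (1/2) |Σ_i (x_i · y_{i+1} − x_{i+1} · y_i)| (indices mod n). Compute each cross term:
  (3)(7) − (-1)(1) = 22
  (-1)(-2) − (-4)(7) = 30
  (-4)(-4) − (4)(-2) = 24
  (4)(-4) − (6)(-4) = 8
  (6)(-2) − (3)(-4) = 0
  (3)(1) − (3)(-2) = 9
Sum = 93, so (signed) Area = 93/2 = 93/2, |Area| = 93/2.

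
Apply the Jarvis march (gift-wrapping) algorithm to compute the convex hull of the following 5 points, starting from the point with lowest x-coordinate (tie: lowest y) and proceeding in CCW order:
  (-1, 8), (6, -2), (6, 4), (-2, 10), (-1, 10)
Hull (CCW) = [(-2, 10), (-1, 8), (6, -2), (6, 4), (-1, 10)]

Jarvis march: at each step, from the current hull vertex p, select the next vertex q as the point such that every other point lies strictly to the left of (or on) the directed line p → q. (Equivalently: for every other point r, the cross product (q − p) × (r − p) ≥ 0.)
Starting point (lowest x, tie lowest y): (-2, 10). Wrap until returning to start. Resulting hull: (-2, 10), (-1, 8), (6, -2), (6, 4), (-1, 10).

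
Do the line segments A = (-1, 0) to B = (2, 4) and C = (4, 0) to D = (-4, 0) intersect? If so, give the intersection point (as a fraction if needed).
Yes; intersection at (-1, 0) (t = 0 on AB, s = 5/8 on CD)

Parametrize AB as A + t(B − A) = (-1 + 3 t, 0 + 4 t) and CD as C + s(D − C) = (4 + -8 s, 0 + 0 s). Solve the linear system for (t, s). Determinant = -32 ≠ 0, so a unique intersection of the containing lines exists. Solution: t = 0, s = 5/8 — both in [0, 1], so the segments cross. Intersection point: (-1, 0).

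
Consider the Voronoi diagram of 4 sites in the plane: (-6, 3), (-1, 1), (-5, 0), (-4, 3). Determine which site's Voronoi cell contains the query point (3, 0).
Nearest site = (-1, 1)

The Voronoi cell of site s contains exactly those query points closer to s than to any other site. Compute squared distances from q = (3, 0) to each site:
  (-1 − 3)² + (1 − 0)² = 17
  (-4 − 3)² + (3 − 0)² = 58
  (-5 − 3)² + (0 − 0)² = 64
  (-6 − 3)² + (3 − 0)² = 90
Minimum is attained by (-1, 1), so q lies in its Voronoi cell.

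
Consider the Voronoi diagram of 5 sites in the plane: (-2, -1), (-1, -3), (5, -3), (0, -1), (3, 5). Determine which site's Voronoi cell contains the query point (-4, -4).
Nearest site = (-1, -3)

The Voronoi cell of site s contains exactly those query points closer to s than to any other site. Compute squared distances from q = (-4, -4) to each site:
  (-1 − -4)² + (-3 − -4)² = 10
  (-2 − -4)² + (-1 − -4)² = 13
  (0 − -4)² + (-1 − -4)² = 25
  (5 − -4)² + (-3 − -4)² = 82
  (3 − -4)² + (5 − -4)² = 130
Minimum is attained by (-1, -3), so q lies in its Voronoi cell.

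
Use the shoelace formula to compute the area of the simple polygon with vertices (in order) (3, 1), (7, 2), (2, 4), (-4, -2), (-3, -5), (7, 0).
Area = 91/2

Shoelace formula: Area = (1/2) |Σ_i (x_i · y_{i+1} − x_{i+1} · y_i)| (indices mod n). Compute each cross term:
  (3)(2) − (7)(1) = -1
  (7)(4) − (2)(2) = 24
  (2)(-2) − (-4)(4) = 12
  (-4)(-5) − (-3)(-2) = 14
  (-3)(0) − (7)(-5) = 35
  (7)(1) − (3)(0) = 7
Sum = 91, so (signed) Area = 91/2 = 91/2, |Area| = 91/2.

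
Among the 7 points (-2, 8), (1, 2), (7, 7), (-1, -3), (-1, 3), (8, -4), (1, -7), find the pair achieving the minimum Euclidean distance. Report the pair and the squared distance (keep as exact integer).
Pair = ((1, 2), (-1, 3)); squared distance = 5

Compute all C(7, 2) = 21 pairwise squared distances (x_i − x_j)² + (y_i − y_j)². The minimum is 5, attained by the pair ((1, 2), (-1, 3)).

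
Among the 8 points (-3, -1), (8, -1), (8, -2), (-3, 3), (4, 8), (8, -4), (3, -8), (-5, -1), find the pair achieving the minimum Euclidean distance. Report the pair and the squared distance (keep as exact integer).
Pair = ((8, -1), (8, -2)); squared distance = 1

Compute all C(8, 2) = 28 pairwise squared distances (x_i − x_j)² + (y_i − y_j)². The minimum is 1, attained by the pair ((8, -1), (8, -2)).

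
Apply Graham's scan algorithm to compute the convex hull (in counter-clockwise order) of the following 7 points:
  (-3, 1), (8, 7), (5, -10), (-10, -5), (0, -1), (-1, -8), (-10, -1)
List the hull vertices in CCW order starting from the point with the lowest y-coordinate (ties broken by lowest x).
Hull (CCW) = [(5, -10), (8, 7), (-10, -1), (-10, -5)]

Graham scan procedure:
  1. Find the pivot p₀ = point with lowest y (tie → lowest x): (5, -10).
  2. Sort the remaining points by polar angle around p₀.
  3. Walk through sorted points, maintaining a stack; pop the top while the last three entries make a non-left turn (cross product ≤ 0).
  4. Final stack is the convex hull in CCW order: (5, -10), (8, 7), (-10, -1), (-10, -5).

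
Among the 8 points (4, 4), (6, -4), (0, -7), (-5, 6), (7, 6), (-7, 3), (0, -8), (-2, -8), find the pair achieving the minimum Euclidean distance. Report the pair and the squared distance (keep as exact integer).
Pair = ((0, -7), (0, -8)); squared distance = 1

Compute all C(8, 2) = 28 pairwise squared distances (x_i − x_j)² + (y_i − y_j)². The minimum is 1, attained by the pair ((0, -7), (0, -8)).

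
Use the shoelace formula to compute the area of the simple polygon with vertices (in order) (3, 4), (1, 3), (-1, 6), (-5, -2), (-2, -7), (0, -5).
Area = 51

Shoelace formula: Area = (1/2) |Σ_i (x_i · y_{i+1} − x_{i+1} · y_i)| (indices mod n). Compute each cross term:
  (3)(3) − (1)(4) = 5
  (1)(6) − (-1)(3) = 9
  (-1)(-2) − (-5)(6) = 32
  (-5)(-7) − (-2)(-2) = 31
  (-2)(-5) − (0)(-7) = 10
  (0)(4) − (3)(-5) = 15
Sum = 102, so (signed) Area = 102/2 = 51, |Area| = 51.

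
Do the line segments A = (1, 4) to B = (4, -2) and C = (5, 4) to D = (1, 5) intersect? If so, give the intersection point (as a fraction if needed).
No (intersection of containing lines falls outside at least one segment)

Parametrize and solve: t = -4/21, s = 8/7. At least one of these is outside [0, 1], so the segments do not intersect.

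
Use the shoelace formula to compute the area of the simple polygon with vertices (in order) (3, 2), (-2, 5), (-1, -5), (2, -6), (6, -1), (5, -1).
Area = 48

Shoelace formula: Area = (1/2) |Σ_i (x_i · y_{i+1} − x_{i+1} · y_i)| (indices mod n). Compute each cross term:
  (3)(5) − (-2)(2) = 19
  (-2)(-5) − (-1)(5) = 15
  (-1)(-6) − (2)(-5) = 16
  (2)(-1) − (6)(-6) = 34
  (6)(-1) − (5)(-1) = -1
  (5)(2) − (3)(-1) = 13
Sum = 96, so (signed) Area = 96/2 = 48, |Area| = 48.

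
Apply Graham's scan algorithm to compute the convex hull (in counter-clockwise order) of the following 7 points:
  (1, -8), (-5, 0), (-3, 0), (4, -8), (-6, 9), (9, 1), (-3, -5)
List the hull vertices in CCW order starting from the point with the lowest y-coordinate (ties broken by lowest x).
Hull (CCW) = [(1, -8), (4, -8), (9, 1), (-6, 9), (-5, 0), (-3, -5)]

Graham scan procedure:
  1. Find the pivot p₀ = point with lowest y (tie → lowest x): (1, -8).
  2. Sort the remaining points by polar angle around p₀.
  3. Walk through sorted points, maintaining a stack; pop the top while the last three entries make a non-left turn (cross product ≤ 0).
  4. Final stack is the convex hull in CCW order: (1, -8), (4, -8), (9, 1), (-6, 9), (-5, 0), (-3, -5).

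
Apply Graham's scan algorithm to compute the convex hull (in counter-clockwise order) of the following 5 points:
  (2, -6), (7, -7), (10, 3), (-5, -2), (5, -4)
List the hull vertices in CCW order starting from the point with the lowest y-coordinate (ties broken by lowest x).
Hull (CCW) = [(7, -7), (10, 3), (-5, -2), (2, -6)]

Graham scan procedure:
  1. Find the pivot p₀ = point with lowest y (tie → lowest x): (7, -7).
  2. Sort the remaining points by polar angle around p₀.
  3. Walk through sorted points, maintaining a stack; pop the top while the last three entries make a non-left turn (cross product ≤ 0).
  4. Final stack is the convex hull in CCW order: (7, -7), (10, 3), (-5, -2), (2, -6).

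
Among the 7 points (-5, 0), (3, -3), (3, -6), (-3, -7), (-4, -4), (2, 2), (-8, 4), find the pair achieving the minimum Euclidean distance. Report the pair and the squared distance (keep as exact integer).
Pair = ((3, -3), (3, -6)); squared distance = 9

Compute all C(7, 2) = 21 pairwise squared distances (x_i − x_j)² + (y_i − y_j)². The minimum is 9, attained by the pair ((3, -3), (3, -6)).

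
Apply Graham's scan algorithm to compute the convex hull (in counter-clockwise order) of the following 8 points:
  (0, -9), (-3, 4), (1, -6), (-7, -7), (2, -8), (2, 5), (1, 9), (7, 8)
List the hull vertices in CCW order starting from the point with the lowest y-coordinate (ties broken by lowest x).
Hull (CCW) = [(0, -9), (2, -8), (7, 8), (1, 9), (-3, 4), (-7, -7)]

Graham scan procedure:
  1. Find the pivot p₀ = point with lowest y (tie → lowest x): (0, -9).
  2. Sort the remaining points by polar angle around p₀.
  3. Walk through sorted points, maintaining a stack; pop the top while the last three entries make a non-left turn (cross product ≤ 0).
  4. Final stack is the convex hull in CCW order: (0, -9), (2, -8), (7, 8), (1, 9), (-3, 4), (-7, -7).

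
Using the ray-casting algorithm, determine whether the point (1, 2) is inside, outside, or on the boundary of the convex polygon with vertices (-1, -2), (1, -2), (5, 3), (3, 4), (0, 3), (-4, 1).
The point (1, 2) lies strictly inside the polygon

Cast a horizontal ray to the right from the query point and count how many polygon edges it crosses (each edge strictly once or zero times, handled with the usual half-open convention). 
Parity of crossings → odd ⇒ inside.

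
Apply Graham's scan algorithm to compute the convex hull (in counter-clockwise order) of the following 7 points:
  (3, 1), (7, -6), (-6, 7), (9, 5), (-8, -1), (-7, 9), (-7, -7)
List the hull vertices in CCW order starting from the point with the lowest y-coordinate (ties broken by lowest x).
Hull (CCW) = [(-7, -7), (7, -6), (9, 5), (-7, 9), (-8, -1)]

Graham scan procedure:
  1. Find the pivot p₀ = point with lowest y (tie → lowest x): (-7, -7).
  2. Sort the remaining points by polar angle around p₀.
  3. Walk through sorted points, maintaining a stack; pop the top while the last three entries make a non-left turn (cross product ≤ 0).
  4. Final stack is the convex hull in CCW order: (-7, -7), (7, -6), (9, 5), (-7, 9), (-8, -1).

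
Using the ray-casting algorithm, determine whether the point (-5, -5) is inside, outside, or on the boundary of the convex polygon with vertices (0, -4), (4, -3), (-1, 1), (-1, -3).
The point (-5, -5) lies strictly outside the polygon

Cast a horizontal ray to the right from the query point and count how many polygon edges it crosses (each edge strictly once or zero times, handled with the usual half-open convention). 
Parity of crossings → even ⇒ outside.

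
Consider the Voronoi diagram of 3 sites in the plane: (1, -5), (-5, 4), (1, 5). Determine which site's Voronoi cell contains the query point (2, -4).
Nearest site = (1, -5)

The Voronoi cell of site s contains exactly those query points closer to s than to any other site. Compute squared distances from q = (2, -4) to each site:
  (1 − 2)² + (-5 − -4)² = 2
  (1 − 2)² + (5 − -4)² = 82
  (-5 − 2)² + (4 − -4)² = 113
Minimum is attained by (1, -5), so q lies in its Voronoi cell.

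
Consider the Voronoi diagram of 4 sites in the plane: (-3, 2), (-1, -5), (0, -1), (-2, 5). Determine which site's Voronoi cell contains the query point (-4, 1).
Nearest site = (-3, 2)

The Voronoi cell of site s contains exactly those query points closer to s than to any other site. Compute squared distances from q = (-4, 1) to each site:
  (-3 − -4)² + (2 − 1)² = 2
  (-2 − -4)² + (5 − 1)² = 20
  (0 − -4)² + (-1 − 1)² = 20
  (-1 − -4)² + (-5 − 1)² = 45
Minimum is attained by (-3, 2), so q lies in its Voronoi cell.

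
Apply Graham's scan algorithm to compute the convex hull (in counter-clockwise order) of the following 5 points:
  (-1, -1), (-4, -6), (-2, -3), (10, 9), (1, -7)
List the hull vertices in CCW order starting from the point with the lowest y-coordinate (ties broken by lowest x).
Hull (CCW) = [(1, -7), (10, 9), (-1, -1), (-4, -6)]

Graham scan procedure:
  1. Find the pivot p₀ = point with lowest y (tie → lowest x): (1, -7).
  2. Sort the remaining points by polar angle around p₀.
  3. Walk through sorted points, maintaining a stack; pop the top while the last three entries make a non-left turn (cross product ≤ 0).
  4. Final stack is the convex hull in CCW order: (1, -7), (10, 9), (-1, -1), (-4, -6).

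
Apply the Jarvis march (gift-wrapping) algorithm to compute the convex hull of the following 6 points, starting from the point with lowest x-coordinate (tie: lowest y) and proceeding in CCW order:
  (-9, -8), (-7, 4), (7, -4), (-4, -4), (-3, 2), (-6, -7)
Hull (CCW) = [(-9, -8), (7, -4), (-3, 2), (-7, 4)]

Jarvis march: at each step, from the current hull vertex p, select the next vertex q as the point such that every other point lies strictly to the left of (or on) the directed line p → q. (Equivalently: for every other point r, the cross product (q − p) × (r − p) ≥ 0.)
Starting point (lowest x, tie lowest y): (-9, -8). Wrap until returning to start. Resulting hull: (-9, -8), (7, -4), (-3, 2), (-7, 4).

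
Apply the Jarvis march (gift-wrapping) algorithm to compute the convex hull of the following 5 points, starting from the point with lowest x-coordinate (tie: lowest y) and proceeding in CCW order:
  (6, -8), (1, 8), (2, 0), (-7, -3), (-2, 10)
Hull (CCW) = [(-7, -3), (6, -8), (1, 8), (-2, 10)]

Jarvis march: at each step, from the current hull vertex p, select the next vertex q as the point such that every other point lies strictly to the left of (or on) the directed line p → q. (Equivalently: for every other point r, the cross product (q − p) × (r − p) ≥ 0.)
Starting point (lowest x, tie lowest y): (-7, -3). Wrap until returning to start. Resulting hull: (-7, -3), (6, -8), (1, 8), (-2, 10).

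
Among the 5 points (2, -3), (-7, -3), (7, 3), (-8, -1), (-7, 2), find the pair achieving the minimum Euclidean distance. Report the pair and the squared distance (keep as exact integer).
Pair = ((-7, -3), (-8, -1)); squared distance = 5

Compute all C(5, 2) = 10 pairwise squared distances (x_i − x_j)² + (y_i − y_j)². The minimum is 5, attained by the pair ((-7, -3), (-8, -1)).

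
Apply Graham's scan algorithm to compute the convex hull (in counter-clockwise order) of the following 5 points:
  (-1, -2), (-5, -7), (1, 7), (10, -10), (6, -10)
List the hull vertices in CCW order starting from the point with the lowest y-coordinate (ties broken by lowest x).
Hull (CCW) = [(6, -10), (10, -10), (1, 7), (-5, -7)]

Graham scan procedure:
  1. Find the pivot p₀ = point with lowest y (tie → lowest x): (6, -10).
  2. Sort the remaining points by polar angle around p₀.
  3. Walk through sorted points, maintaining a stack; pop the top while the last three entries make a non-left turn (cross product ≤ 0).
  4. Final stack is the convex hull in CCW order: (6, -10), (10, -10), (1, 7), (-5, -7).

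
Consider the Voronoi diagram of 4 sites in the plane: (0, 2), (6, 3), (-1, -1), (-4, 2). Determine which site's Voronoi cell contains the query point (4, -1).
Nearest site = (6, 3)

The Voronoi cell of site s contains exactly those query points closer to s than to any other site. Compute squared distances from q = (4, -1) to each site:
  (6 − 4)² + (3 − -1)² = 20
  (-1 − 4)² + (-1 − -1)² = 25
  (0 − 4)² + (2 − -1)² = 25
  (-4 − 4)² + (2 − -1)² = 73
Minimum is attained by (6, 3), so q lies in its Voronoi cell.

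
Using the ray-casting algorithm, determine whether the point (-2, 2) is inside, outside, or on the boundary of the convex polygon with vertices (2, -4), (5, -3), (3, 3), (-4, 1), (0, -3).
The point (-2, 2) lies strictly outside the polygon

Cast a horizontal ray to the right from the query point and count how many polygon edges it crosses (each edge strictly once or zero times, handled with the usual half-open convention). 
Parity of crossings → even ⇒ outside.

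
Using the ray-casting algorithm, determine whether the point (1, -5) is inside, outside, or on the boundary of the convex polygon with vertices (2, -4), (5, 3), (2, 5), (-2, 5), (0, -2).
The point (1, -5) lies strictly outside the polygon

Cast a horizontal ray to the right from the query point and count how many polygon edges it crosses (each edge strictly once or zero times, handled with the usual half-open convention). 
Parity of crossings → even ⇒ outside.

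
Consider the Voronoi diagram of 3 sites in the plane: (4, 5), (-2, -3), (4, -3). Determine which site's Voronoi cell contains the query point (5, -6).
Nearest site = (4, -3)

The Voronoi cell of site s contains exactly those query points closer to s than to any other site. Compute squared distances from q = (5, -6) to each site:
  (4 − 5)² + (-3 − -6)² = 10
  (-2 − 5)² + (-3 − -6)² = 58
  (4 − 5)² + (5 − -6)² = 122
Minimum is attained by (4, -3), so q lies in its Voronoi cell.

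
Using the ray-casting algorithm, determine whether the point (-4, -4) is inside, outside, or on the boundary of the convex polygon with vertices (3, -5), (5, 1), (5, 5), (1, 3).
The point (-4, -4) lies strictly outside the polygon

Cast a horizontal ray to the right from the query point and count how many polygon edges it crosses (each edge strictly once or zero times, handled with the usual half-open convention). 
Parity of crossings → even ⇒ outside.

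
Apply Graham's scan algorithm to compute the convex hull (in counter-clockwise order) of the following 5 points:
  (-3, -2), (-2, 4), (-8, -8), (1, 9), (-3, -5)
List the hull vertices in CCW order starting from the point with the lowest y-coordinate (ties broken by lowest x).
Hull (CCW) = [(-8, -8), (-3, -5), (1, 9), (-2, 4)]

Graham scan procedure:
  1. Find the pivot p₀ = point with lowest y (tie → lowest x): (-8, -8).
  2. Sort the remaining points by polar angle around p₀.
  3. Walk through sorted points, maintaining a stack; pop the top while the last three entries make a non-left turn (cross product ≤ 0).
  4. Final stack is the convex hull in CCW order: (-8, -8), (-3, -5), (1, 9), (-2, 4).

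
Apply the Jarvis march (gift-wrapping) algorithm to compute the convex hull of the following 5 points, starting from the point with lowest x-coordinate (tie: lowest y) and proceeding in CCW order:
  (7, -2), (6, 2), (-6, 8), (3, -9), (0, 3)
Hull (CCW) = [(-6, 8), (3, -9), (7, -2), (6, 2)]

Jarvis march: at each step, from the current hull vertex p, select the next vertex q as the point such that every other point lies strictly to the left of (or on) the directed line p → q. (Equivalently: for every other point r, the cross product (q − p) × (r − p) ≥ 0.)
Starting point (lowest x, tie lowest y): (-6, 8). Wrap until returning to start. Resulting hull: (-6, 8), (3, -9), (7, -2), (6, 2).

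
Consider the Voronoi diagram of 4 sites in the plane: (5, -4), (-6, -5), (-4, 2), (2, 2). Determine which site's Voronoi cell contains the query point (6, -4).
Nearest site = (5, -4)

The Voronoi cell of site s contains exactly those query points closer to s than to any other site. Compute squared distances from q = (6, -4) to each site:
  (5 − 6)² + (-4 − -4)² = 1
  (2 − 6)² + (2 − -4)² = 52
  (-4 − 6)² + (2 − -4)² = 136
  (-6 − 6)² + (-5 − -4)² = 145
Minimum is attained by (5, -4), so q lies in its Voronoi cell.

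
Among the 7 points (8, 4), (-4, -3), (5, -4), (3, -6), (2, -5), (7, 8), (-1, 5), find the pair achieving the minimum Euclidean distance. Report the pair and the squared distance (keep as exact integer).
Pair = ((3, -6), (2, -5)); squared distance = 2

Compute all C(7, 2) = 21 pairwise squared distances (x_i − x_j)² + (y_i − y_j)². The minimum is 2, attained by the pair ((3, -6), (2, -5)).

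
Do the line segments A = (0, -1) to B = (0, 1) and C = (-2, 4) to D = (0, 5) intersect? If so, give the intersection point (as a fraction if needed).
No (intersection of containing lines falls outside at least one segment)

Parametrize and solve: t = 3, s = 1. At least one of these is outside [0, 1], so the segments do not intersect.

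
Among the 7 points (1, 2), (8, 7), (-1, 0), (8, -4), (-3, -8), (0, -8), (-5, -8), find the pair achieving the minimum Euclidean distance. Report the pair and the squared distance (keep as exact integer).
Pair = ((-3, -8), (-5, -8)); squared distance = 4

Compute all C(7, 2) = 21 pairwise squared distances (x_i − x_j)² + (y_i − y_j)². The minimum is 4, attained by the pair ((-3, -8), (-5, -8)).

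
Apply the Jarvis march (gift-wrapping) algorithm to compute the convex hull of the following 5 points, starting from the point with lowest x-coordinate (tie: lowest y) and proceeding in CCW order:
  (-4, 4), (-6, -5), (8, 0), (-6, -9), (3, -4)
Hull (CCW) = [(-6, -9), (3, -4), (8, 0), (-4, 4), (-6, -5)]

Jarvis march: at each step, from the current hull vertex p, select the next vertex q as the point such that every other point lies strictly to the left of (or on) the directed line p → q. (Equivalently: for every other point r, the cross product (q − p) × (r − p) ≥ 0.)
Starting point (lowest x, tie lowest y): (-6, -9). Wrap until returning to start. Resulting hull: (-6, -9), (3, -4), (8, 0), (-4, 4), (-6, -5).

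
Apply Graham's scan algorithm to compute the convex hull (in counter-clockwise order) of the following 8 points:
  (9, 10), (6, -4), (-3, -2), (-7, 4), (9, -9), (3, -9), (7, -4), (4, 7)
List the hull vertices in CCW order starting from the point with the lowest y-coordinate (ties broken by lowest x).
Hull (CCW) = [(3, -9), (9, -9), (9, 10), (-7, 4), (-3, -2)]

Graham scan procedure:
  1. Find the pivot p₀ = point with lowest y (tie → lowest x): (3, -9).
  2. Sort the remaining points by polar angle around p₀.
  3. Walk through sorted points, maintaining a stack; pop the top while the last three entries make a non-left turn (cross product ≤ 0).
  4. Final stack is the convex hull in CCW order: (3, -9), (9, -9), (9, 10), (-7, 4), (-3, -2).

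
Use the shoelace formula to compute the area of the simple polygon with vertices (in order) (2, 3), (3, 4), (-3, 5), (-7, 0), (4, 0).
Area = 73/2

Shoelace formula: Area = (1/2) |Σ_i (x_i · y_{i+1} − x_{i+1} · y_i)| (indices mod n). Compute each cross term:
  (2)(4) − (3)(3) = -1
  (3)(5) − (-3)(4) = 27
  (-3)(0) − (-7)(5) = 35
  (-7)(0) − (4)(0) = 0
  (4)(3) − (2)(0) = 12
Sum = 73, so (signed) Area = 73/2 = 73/2, |Area| = 73/2.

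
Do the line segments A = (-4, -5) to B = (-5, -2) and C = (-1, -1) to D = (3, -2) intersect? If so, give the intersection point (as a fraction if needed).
No (intersection of containing lines falls outside at least one segment)

Parametrize and solve: t = 19/11, s = -13/11. At least one of these is outside [0, 1], so the segments do not intersect.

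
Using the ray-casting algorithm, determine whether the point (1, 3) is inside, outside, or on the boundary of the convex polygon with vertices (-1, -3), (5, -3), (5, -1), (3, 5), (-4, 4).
The point (1, 3) lies strictly inside the polygon

Cast a horizontal ray to the right from the query point and count how many polygon edges it crosses (each edge strictly once or zero times, handled with the usual half-open convention). 
Parity of crossings → odd ⇒ inside.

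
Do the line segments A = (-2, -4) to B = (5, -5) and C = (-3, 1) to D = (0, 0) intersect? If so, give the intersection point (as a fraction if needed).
No (intersection of containing lines falls outside at least one segment)

Parametrize and solve: t = 7/2, s = 17/2. At least one of these is outside [0, 1], so the segments do not intersect.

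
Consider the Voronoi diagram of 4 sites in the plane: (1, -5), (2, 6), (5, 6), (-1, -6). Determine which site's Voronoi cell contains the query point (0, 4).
Nearest site = (2, 6)

The Voronoi cell of site s contains exactly those query points closer to s than to any other site. Compute squared distances from q = (0, 4) to each site:
  (2 − 0)² + (6 − 4)² = 8
  (5 − 0)² + (6 − 4)² = 29
  (1 − 0)² + (-5 − 4)² = 82
  (-1 − 0)² + (-6 − 4)² = 101
Minimum is attained by (2, 6), so q lies in its Voronoi cell.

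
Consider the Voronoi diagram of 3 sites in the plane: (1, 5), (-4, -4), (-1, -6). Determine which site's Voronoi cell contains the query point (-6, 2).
Nearest site = (-4, -4)

The Voronoi cell of site s contains exactly those query points closer to s than to any other site. Compute squared distances from q = (-6, 2) to each site:
  (-4 − -6)² + (-4 − 2)² = 40
  (1 − -6)² + (5 − 2)² = 58
  (-1 − -6)² + (-6 − 2)² = 89
Minimum is attained by (-4, -4), so q lies in its Voronoi cell.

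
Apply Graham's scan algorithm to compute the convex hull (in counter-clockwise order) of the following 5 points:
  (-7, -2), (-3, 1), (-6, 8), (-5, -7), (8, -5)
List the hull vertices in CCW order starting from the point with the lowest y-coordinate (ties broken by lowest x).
Hull (CCW) = [(-5, -7), (8, -5), (-6, 8), (-7, -2)]

Graham scan procedure:
  1. Find the pivot p₀ = point with lowest y (tie → lowest x): (-5, -7).
  2. Sort the remaining points by polar angle around p₀.
  3. Walk through sorted points, maintaining a stack; pop the top while the last three entries make a non-left turn (cross product ≤ 0).
  4. Final stack is the convex hull in CCW order: (-5, -7), (8, -5), (-6, 8), (-7, -2).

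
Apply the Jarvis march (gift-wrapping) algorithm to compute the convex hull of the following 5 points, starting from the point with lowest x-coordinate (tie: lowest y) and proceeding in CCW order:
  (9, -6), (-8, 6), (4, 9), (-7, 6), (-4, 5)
Hull (CCW) = [(-8, 6), (9, -6), (4, 9)]

Jarvis march: at each step, from the current hull vertex p, select the next vertex q as the point such that every other point lies strictly to the left of (or on) the directed line p → q. (Equivalently: for every other point r, the cross product (q − p) × (r − p) ≥ 0.)
Starting point (lowest x, tie lowest y): (-8, 6). Wrap until returning to start. Resulting hull: (-8, 6), (9, -6), (4, 9).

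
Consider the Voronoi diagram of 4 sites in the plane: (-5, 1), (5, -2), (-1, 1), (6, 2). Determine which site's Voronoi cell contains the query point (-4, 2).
Nearest site = (-5, 1)

The Voronoi cell of site s contains exactly those query points closer to s than to any other site. Compute squared distances from q = (-4, 2) to each site:
  (-5 − -4)² + (1 − 2)² = 2
  (-1 − -4)² + (1 − 2)² = 10
  (5 − -4)² + (-2 − 2)² = 97
  (6 − -4)² + (2 − 2)² = 100
Minimum is attained by (-5, 1), so q lies in its Voronoi cell.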